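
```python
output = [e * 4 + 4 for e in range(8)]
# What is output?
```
Trace:
  e=0
  e=1
  e=2
  e=3
  e=4
  e=5
  e=6
  e=7
  output=[4, 8, 12, 16, 20, 24, 28, 32]

Final answer: [4, 8, 12, 16, 20, 24, 28, 32]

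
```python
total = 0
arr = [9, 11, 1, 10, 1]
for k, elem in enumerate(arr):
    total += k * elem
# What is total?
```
Trace:
  total=0
  total=0, k=0, elem=9
  total=11, k=1, elem=11
  total=13, k=2, elem=1
  total=43, k=3, elem=10
  total=47, k=4, elem=1

Final answer: 47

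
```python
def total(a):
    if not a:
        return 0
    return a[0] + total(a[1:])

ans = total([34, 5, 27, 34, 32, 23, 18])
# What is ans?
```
Call trace:
total(a=[34, 5, 27, 34, 32, 23, 18])
  total(a=[5, 27, 34, 32, 23, 18])
    total(a=[27, 34, 32, 23, 18])
      total(a=[34, 32, 23, 18])
        total(a=[32, 23, 18])
          total(a=[23, 18])
            total(a=[18])
              total(a=[])
              -> return 0
            -> return 18
          -> return 41
        -> return 73
      -> return 107
    -> return 134
  -> return 139
-> return 173

Final answer: 173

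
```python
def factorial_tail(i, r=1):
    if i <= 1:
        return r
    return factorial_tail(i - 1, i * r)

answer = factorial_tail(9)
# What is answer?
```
Call trace:
factorial_tail(i=9, r=1)
  factorial_tail(i=8, r=9)
    factorial_tail(i=7, r=72)
      factorial_tail(i=6, r=504)
        factorial_tail(i=5, r=3024)
          factorial_tail(i=4, r=15120)
            factorial_tail(i=3, r=60480)
              factorial_tail(i=2, r=181440)
                factorial_tail(i=1, r=362880)
                -> return 362880
              -> return 362880
            -> return 362880
          -> return 362880
        -> return 362880
      -> return 362880
    -> return 362880
  -> return 362880
-> return 362880

Final answer: 362880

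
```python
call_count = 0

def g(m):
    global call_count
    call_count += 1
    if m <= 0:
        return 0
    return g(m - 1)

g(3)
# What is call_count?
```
Call trace:
g(m=3)
  g(m=2)
    g(m=1)
      g(m=0)
      -> return 0
    -> return 0
  -> return 0
-> return 0

call_count is incremented once per call. g is entered once for each m = 3, 2, 1, 0 (the m <= 0 call returns without recursing), i.e. 3 + 1 calls.
call_count = 4

Final answer: 4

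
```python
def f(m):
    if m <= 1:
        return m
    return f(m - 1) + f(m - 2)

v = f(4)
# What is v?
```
Call trace (a repeated sub-call is expanded the first time; later identical calls just restate its return value):
f(m=4)
  f(m=3)
    f(m=2)
      f(m=1)
      -> return 1
      f(m=0)
      -> return 0
    -> return 1
    f(m=1)
    -> return 1
  -> return 2
  f(m=2) -> return 1  (same call as traced above)
-> return 3

Final answer: 3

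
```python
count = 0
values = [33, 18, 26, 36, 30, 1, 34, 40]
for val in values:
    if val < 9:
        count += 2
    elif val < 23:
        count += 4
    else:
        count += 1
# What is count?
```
Trace:
  count=0
  count=1, val=33
  count=5, val=18
  count=6, val=26
  count=7, val=36
  count=8, val=30
  count=10, val=1
  count=11, val=34
  count=12, val=40

Final answer: 12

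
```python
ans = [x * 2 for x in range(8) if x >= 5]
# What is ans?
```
Trace:
  x=0
  x=1
  x=2
  x=3
  x=4
  x=5
  x=6
  x=7
  ans=[10, 12, 14]

Final answer: [10, 12, 14]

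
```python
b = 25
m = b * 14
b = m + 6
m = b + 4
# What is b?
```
Trace:
  b=25
  b=25, m=350
  b=356, m=350
  b=356, m=360

Final answer: 356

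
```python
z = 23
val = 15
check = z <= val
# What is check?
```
Trace:
  z=23
  z=23, val=15
  z=23, val=15, check=False

Final answer: False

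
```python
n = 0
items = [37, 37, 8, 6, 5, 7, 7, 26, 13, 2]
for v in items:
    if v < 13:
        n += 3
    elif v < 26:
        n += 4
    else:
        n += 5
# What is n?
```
Trace:
  n=0
  n=5, v=37
  n=10, v=37
  n=13, v=8
  n=16, v=6
  n=19, v=5
  n=22, v=7
  n=25, v=7
  n=30, v=26
  n=34, v=13
  n=37, v=2

Final answer: 37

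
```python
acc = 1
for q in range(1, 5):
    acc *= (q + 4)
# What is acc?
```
Trace:
  acc=1
  acc=5, q=1
  acc=30, q=2
  acc=210, q=3
  acc=1680, q=4

Final answer: 1680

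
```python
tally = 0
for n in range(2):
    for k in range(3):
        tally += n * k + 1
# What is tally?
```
Trace:
  tally=0
  tally=1, n=0, k=0
  tally=2, n=0, k=1
  tally=3, n=0, k=2
  tally=4, n=1, k=0
  tally=6, n=1, k=1
  tally=9, n=1, k=2

Final answer: 9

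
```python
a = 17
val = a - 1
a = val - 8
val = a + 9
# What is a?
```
Trace:
  a=17
  a=17, val=16
  a=8, val=16
  a=8, val=17

Final answer: 8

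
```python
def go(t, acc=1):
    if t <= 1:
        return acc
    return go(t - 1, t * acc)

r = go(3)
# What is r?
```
Call trace:
go(t=3, acc=1)
  go(t=2, acc=3)
    go(t=1, acc=6)
    -> return 6
  -> return 6
-> return 6

Final answer: 6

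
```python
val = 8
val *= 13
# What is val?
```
Trace:
  val=8
  val=104

Final answer: 104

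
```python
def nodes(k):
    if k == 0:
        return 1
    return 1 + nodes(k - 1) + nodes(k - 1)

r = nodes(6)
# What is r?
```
Call trace (a repeated sub-call is expanded the first time; later identical calls just restate its return value):
nodes(k=6)
  nodes(k=5)
    nodes(k=4)
      nodes(k=3)
        nodes(k=2)
          nodes(k=1)
            nodes(k=0)
            -> return 1
            nodes(k=0)
            -> return 1
          -> return 3
          nodes(k=1) -> return 3  (same call as traced above)
        -> return 7
        nodes(k=2) -> return 7  (same call as traced above)
      -> return 15
      nodes(k=3) -> return 15  (same call as traced above)
    -> return 31
    nodes(k=4) -> return 31  (same call as traced above)
  -> return 63
  nodes(k=5) -> return 63  (same call as traced above)
-> return 127

Final answer: 127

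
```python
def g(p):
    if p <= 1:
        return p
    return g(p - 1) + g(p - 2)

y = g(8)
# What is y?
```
Call trace (a repeated sub-call is expanded the first time; later identical calls just restate its return value):
g(p=8)
  g(p=7)
    g(p=6)
      g(p=5)
        g(p=4)
          g(p=3)
            g(p=2)
              g(p=1)
              -> return 1
              g(p=0)
              -> return 0
            -> return 1
            g(p=1)
            -> return 1
          -> return 2
          g(p=2) -> return 1  (same call as traced above)
        -> return 3
        g(p=3) -> return 2  (same call as traced above)
      -> return 5
      g(p=4) -> return 3  (same call as traced above)
    -> return 8
    g(p=5) -> return 5  (same call as traced above)
  -> return 13
  g(p=6) -> return 8  (same call as traced above)
-> return 21

Final answer: 21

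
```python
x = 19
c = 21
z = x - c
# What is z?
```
Trace:
  x=19
  x=19, c=21
  x=19, c=21, z=-2

Final answer: -2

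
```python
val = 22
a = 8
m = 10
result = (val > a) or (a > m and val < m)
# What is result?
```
Trace:
  val=22
  val=22, a=8
  val=22, a=8, m=10
  val=22, a=8, m=10, result=True

Final answer: True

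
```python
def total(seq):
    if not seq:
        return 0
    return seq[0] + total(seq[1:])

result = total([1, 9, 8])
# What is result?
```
Call trace:
total(seq=[1, 9, 8])
  total(seq=[9, 8])
    total(seq=[8])
      total(seq=[])
      -> return 0
    -> return 8
  -> return 17
-> return 18

Final answer: 18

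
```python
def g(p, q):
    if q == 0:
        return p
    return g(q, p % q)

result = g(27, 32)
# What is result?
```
Call trace:
g(p=27, q=32)
  g(p=32, q=27)
    g(p=27, q=5)
      g(p=5, q=2)
        g(p=2, q=1)
          g(p=1, q=0)
          -> return 1
        -> return 1
      -> return 1
    -> return 1
  -> return 1
-> return 1

Final answer: 1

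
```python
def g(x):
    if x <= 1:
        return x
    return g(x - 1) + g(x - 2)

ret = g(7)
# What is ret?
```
Call trace (a repeated sub-call is expanded the first time; later identical calls just restate its return value):
g(x=7)
  g(x=6)
    g(x=5)
      g(x=4)
        g(x=3)
          g(x=2)
            g(x=1)
            -> return 1
            g(x=0)
            -> return 0
          -> return 1
          g(x=1)
          -> return 1
        -> return 2
        g(x=2) -> return 1  (same call as traced above)
      -> return 3
      g(x=3) -> return 2  (same call as traced above)
    -> return 5
    g(x=4) -> return 3  (same call as traced above)
  -> return 8
  g(x=5) -> return 5  (same call as traced above)
-> return 13

Final answer: 13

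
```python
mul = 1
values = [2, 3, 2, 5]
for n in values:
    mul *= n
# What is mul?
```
Trace:
  mul=1
  mul=2, n=2
  mul=6, n=3
  mul=12, n=2
  mul=60, n=5

Final answer: 60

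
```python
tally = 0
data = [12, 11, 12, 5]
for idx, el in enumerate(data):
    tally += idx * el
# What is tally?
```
Trace:
  tally=0
  tally=0, idx=0, el=12
  tally=11, idx=1, el=11
  tally=35, idx=2, el=12
  tally=50, idx=3, el=5

Final answer: 50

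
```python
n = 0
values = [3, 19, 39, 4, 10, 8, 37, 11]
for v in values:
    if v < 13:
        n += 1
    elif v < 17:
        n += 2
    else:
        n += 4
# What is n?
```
Trace:
  n=0
  n=1, v=3
  n=5, v=19
  n=9, v=39
  n=10, v=4
  n=11, v=10
  n=12, v=8
  n=16, v=37
  n=17, v=11

Final answer: 17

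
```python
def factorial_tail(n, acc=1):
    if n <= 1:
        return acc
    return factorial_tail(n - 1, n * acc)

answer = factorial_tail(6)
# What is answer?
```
Call trace:
factorial_tail(n=6, acc=1)
  factorial_tail(n=5, acc=6)
    factorial_tail(n=4, acc=30)
      factorial_tail(n=3, acc=120)
        factorial_tail(n=2, acc=360)
          factorial_tail(n=1, acc=720)
          -> return 720
        -> return 720
      -> return 720
    -> return 720
  -> return 720
-> return 720

Final answer: 720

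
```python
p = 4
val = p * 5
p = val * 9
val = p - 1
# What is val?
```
Trace:
  p=4
  p=4, val=20
  p=180, val=20
  p=180, val=179

Final answer: 179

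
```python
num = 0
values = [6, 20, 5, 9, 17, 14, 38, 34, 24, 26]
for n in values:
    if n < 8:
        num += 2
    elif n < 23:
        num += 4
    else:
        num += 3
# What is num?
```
Trace:
  num=0
  num=2, n=6
  num=6, n=20
  num=8, n=5
  num=12, n=9
  num=16, n=17
  num=20, n=14
  num=23, n=38
  num=26, n=34
  num=29, n=24
  num=32, n=26

Final answer: 32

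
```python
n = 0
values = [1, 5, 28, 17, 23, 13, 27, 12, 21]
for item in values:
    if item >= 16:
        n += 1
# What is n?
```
Trace:
  n=0
  n=0, item=1
  n=0, item=5
  n=1, item=28
  n=2, item=17
  n=3, item=23
  n=3, item=13
  n=4, item=27
  n=4, item=12
  n=5, item=21

Final answer: 5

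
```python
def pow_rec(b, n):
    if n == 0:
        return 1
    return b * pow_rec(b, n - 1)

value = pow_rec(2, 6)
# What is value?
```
Call trace:
pow_rec(b=2, n=6)
  pow_rec(b=2, n=5)
    pow_rec(b=2, n=4)
      pow_rec(b=2, n=3)
        pow_rec(b=2, n=2)
          pow_rec(b=2, n=1)
            pow_rec(b=2, n=0)
            -> return 1
          -> return 2
        -> return 4
      -> return 8
    -> return 16
  -> return 32
-> return 64

Final answer: 64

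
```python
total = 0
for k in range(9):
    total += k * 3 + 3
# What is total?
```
Trace:
  total=0
  total=3, k=0
  total=9, k=1
  total=18, k=2
  total=30, k=3
  total=45, k=4
  total=63, k=5
  total=84, k=6
  total=108, k=7
  total=135, k=8

Final answer: 135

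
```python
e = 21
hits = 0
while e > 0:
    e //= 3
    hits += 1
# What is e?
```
Trace:
  e=21
  e=21, hits=0
  e=7, hits=1
  e=2, hits=2
  e=0, hits=3

Final answer: 0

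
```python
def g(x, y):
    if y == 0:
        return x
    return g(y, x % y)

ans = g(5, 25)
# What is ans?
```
Call trace:
g(x=5, y=25)
  g(x=25, y=5)
    g(x=5, y=0)
    -> return 5
  -> return 5
-> return 5

Final answer: 5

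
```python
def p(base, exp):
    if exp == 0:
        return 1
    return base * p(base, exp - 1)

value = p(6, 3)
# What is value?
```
Call trace:
p(base=6, exp=3)
  p(base=6, exp=2)
    p(base=6, exp=1)
      p(base=6, exp=0)
      -> return 1
    -> return 6
  -> return 36
-> return 216

Final answer: 216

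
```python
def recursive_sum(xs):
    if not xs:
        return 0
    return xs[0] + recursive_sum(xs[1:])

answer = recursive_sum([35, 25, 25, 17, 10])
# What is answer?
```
Call trace:
recursive_sum(xs=[35, 25, 25, 17, 10])
  recursive_sum(xs=[25, 25, 17, 10])
    recursive_sum(xs=[25, 17, 10])
      recursive_sum(xs=[17, 10])
        recursive_sum(xs=[10])
          recursive_sum(xs=[])
          -> return 0
        -> return 10
      -> return 27
    -> return 52
  -> return 77
-> return 112

Final answer: 112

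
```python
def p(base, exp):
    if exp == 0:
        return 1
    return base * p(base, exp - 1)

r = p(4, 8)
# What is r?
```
Call trace:
p(base=4, exp=8)
  p(base=4, exp=7)
    p(base=4, exp=6)
      p(base=4, exp=5)
        p(base=4, exp=4)
          p(base=4, exp=3)
            p(base=4, exp=2)
              p(base=4, exp=1)
                p(base=4, exp=0)
                -> return 1
              -> return 4
            -> return 16
          -> return 64
        -> return 256
      -> return 1024
    -> return 4096
  -> return 16384
-> return 65536

Final answer: 65536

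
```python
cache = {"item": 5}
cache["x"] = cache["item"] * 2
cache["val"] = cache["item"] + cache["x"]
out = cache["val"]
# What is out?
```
Trace:
  cache={'item': 5}
  cache={'item': 5, 'x': 10}
  cache={'item': 5, 'x': 10, 'val': 15}
  cache={'item': 5, 'x': 10, 'val': 15}, out=15

Final answer: 15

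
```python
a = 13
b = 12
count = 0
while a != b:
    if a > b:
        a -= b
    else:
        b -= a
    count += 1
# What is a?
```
Trace:
  a=13
  a=13, b=12
  a=13, b=12, count=0
  a=1, b=12, count=1
  a=1, b=11, count=2
  a=1, b=10, count=3
  a=1, b=9, count=4
  a=1, b=8, count=5
  a=1, b=7, count=6
  a=1, b=6, count=7
  a=1, b=5, count=8
  a=1, b=4, count=9
  a=1, b=3, count=10
  a=1, b=2, count=11
  a=1, b=1, count=12

Final answer: 1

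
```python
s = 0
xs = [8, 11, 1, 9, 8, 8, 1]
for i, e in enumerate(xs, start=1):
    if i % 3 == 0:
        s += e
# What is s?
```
Trace:
  s=0
  s=0, i=1, e=8
  s=0, i=2, e=11
  s=1, i=3, e=1
  s=1, i=4, e=9
  s=1, i=5, e=8
  s=9, i=6, e=8
  s=9, i=7, e=1

Final answer: 9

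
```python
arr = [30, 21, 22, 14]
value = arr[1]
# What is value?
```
Trace:
  arr=[30, 21, 22, 14]
  arr=[30, 21, 22, 14], value=21

Final answer: 21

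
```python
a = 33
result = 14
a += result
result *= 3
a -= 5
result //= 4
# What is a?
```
Trace:
  a=33
  a=33, result=14
  a=47, result=14
  a=47, result=42
  a=42, result=42
  a=42, result=10

Final answer: 42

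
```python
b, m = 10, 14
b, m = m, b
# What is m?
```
Trace:
  b=10, m=14
  b=14, m=10

Final answer: 10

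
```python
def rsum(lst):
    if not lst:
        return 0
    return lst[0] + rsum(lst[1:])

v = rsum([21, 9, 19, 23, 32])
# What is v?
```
Call trace:
rsum(lst=[21, 9, 19, 23, 32])
  rsum(lst=[9, 19, 23, 32])
    rsum(lst=[19, 23, 32])
      rsum(lst=[23, 32])
        rsum(lst=[32])
          rsum(lst=[])
          -> return 0
        -> return 32
      -> return 55
    -> return 74
  -> return 83
-> return 104

Final answer: 104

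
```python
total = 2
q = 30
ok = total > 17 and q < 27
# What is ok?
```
Trace:
  total=2
  total=2, q=30
  total=2, q=30, ok=False

Final answer: False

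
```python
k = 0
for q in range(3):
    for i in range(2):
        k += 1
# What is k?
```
Trace:
  k=0
  k=1, q=0, i=0
  k=2, q=0, i=1
  k=3, q=1, i=0
  k=4, q=1, i=1
  k=5, q=2, i=0
  k=6, q=2, i=1

Final answer: 6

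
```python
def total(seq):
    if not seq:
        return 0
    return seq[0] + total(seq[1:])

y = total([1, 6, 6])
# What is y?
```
Call trace:
total(seq=[1, 6, 6])
  total(seq=[6, 6])
    total(seq=[6])
      total(seq=[])
      -> return 0
    -> return 6
  -> return 12
-> return 13

Final answer: 13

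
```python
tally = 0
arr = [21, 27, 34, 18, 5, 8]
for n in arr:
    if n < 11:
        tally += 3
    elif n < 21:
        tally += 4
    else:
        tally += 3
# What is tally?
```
Trace:
  tally=0
  tally=3, n=21
  tally=6, n=27
  tally=9, n=34
  tally=13, n=18
  tally=16, n=5
  tally=19, n=8

Final answer: 19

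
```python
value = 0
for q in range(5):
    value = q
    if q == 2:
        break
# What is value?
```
Trace:
  value=0
  value=0, q=0
  value=1, q=1
  value=2, q=2

Final answer: 2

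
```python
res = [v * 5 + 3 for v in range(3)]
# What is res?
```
Trace:
  v=0
  v=1
  v=2
  res=[3, 8, 13]

Final answer: [3, 8, 13]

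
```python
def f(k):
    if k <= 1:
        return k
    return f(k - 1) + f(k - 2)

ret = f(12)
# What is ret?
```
Call trace (a repeated sub-call is expanded the first time; later identical calls just restate its return value):
f(k=12)
  f(k=11)
    f(k=10)
      f(k=9)
        f(k=8)
          f(k=7)
            f(k=6)
              f(k=5)
                f(k=4)
                  f(k=3)
                    f(k=2)
                      f(k=1)
                      -> return 1
                      f(k=0)
                      -> return 0
                    -> return 1
                    f(k=1)
                    -> return 1
                  -> return 2
                  f(k=2) -> return 1  (same call as traced above)
                -> return 3
                f(k=3) -> return 2  (same call as traced above)
              -> return 5
              f(k=4) -> return 3  (same call as traced above)
            -> return 8
            f(k=5) -> return 5  (same call as traced above)
          -> return 13
          f(k=6) -> return 8  (same call as traced above)
        -> return 21
        f(k=7) -> return 13  (same call as traced above)
      -> return 34
      f(k=8) -> return 21  (same call as traced above)
    -> return 55
    f(k=9) -> return 34  (same call as traced above)
  -> return 89
  f(k=10) -> return 55  (same call as traced above)
-> return 144

Final answer: 144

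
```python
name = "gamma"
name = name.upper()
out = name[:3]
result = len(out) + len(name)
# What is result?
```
Trace:
  name='gamma'
  name='GAMMA'
  name='GAMMA', out='GAM'
  name='GAMMA', out='GAM', result=8

Final answer: 8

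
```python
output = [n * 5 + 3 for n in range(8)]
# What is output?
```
Trace:
  n=0
  n=1
  n=2
  n=3
  n=4
  n=5
  n=6
  n=7
  output=[3, 8, 13, 18, 23, 28, 33, 38]

Final answer: [3, 8, 13, 18, 23, 28, 33, 38]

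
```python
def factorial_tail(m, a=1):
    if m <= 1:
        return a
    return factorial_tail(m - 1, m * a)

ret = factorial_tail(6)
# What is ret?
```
Call trace:
factorial_tail(m=6, a=1)
  factorial_tail(m=5, a=6)
    factorial_tail(m=4, a=30)
      factorial_tail(m=3, a=120)
        factorial_tail(m=2, a=360)
          factorial_tail(m=1, a=720)
          -> return 720
        -> return 720
      -> return 720
    -> return 720
  -> return 720
-> return 720

Final answer: 720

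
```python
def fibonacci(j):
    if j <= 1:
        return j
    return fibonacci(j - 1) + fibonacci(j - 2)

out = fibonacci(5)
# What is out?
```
Call trace (a repeated sub-call is expanded the first time; later identical calls just restate its return value):
fibonacci(j=5)
  fibonacci(j=4)
    fibonacci(j=3)
      fibonacci(j=2)
        fibonacci(j=1)
        -> return 1
        fibonacci(j=0)
        -> return 0
      -> return 1
      fibonacci(j=1)
      -> return 1
    -> return 2
    fibonacci(j=2) -> return 1  (same call as traced above)
  -> return 3
  fibonacci(j=3) -> return 2  (same call as traced above)
-> return 5

Final answer: 5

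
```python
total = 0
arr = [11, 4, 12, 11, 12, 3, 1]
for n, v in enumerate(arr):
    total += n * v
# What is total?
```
Trace:
  total=0
  total=0, n=0, v=11
  total=4, n=1, v=4
  total=28, n=2, v=12
  total=61, n=3, v=11
  total=109, n=4, v=12
  total=124, n=5, v=3
  total=130, n=6, v=1

Final answer: 130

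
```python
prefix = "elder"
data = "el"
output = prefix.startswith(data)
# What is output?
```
Trace:
  prefix='elder'
  prefix='elder', data='el'
  prefix='elder', data='el', output=True

Final answer: True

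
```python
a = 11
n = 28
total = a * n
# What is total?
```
Trace:
  a=11
  a=11, n=28
  a=11, n=28, total=308

Final answer: 308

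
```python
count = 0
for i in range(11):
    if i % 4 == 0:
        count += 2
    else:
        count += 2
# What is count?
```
Trace:
  count=0
  count=2, i=0
  count=4, i=1
  count=6, i=2
  count=8, i=3
  count=10, i=4
  count=12, i=5
  count=14, i=6
  count=16, i=7
  count=18, i=8
  count=20, i=9
  count=22, i=10

Final answer: 22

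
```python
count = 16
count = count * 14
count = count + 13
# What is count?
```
Trace:
  count=16
  count=224
  count=237

Final answer: 237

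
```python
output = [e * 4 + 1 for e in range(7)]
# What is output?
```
Trace:
  e=0
  e=1
  e=2
  e=3
  e=4
  e=5
  e=6
  output=[1, 5, 9, 13, 17, 21, 25]

Final answer: [1, 5, 9, 13, 17, 21, 25]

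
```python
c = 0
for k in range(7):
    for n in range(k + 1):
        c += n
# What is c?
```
Trace:
  c=0
  c=0, k=0, n=0
  c=0, k=1, n=0
  c=1, k=1, n=1
  c=1, k=2, n=0
  c=2, k=2, n=1
  c=4, k=2, n=2
  c=4, k=3, n=0
  c=5, k=3, n=1
  c=7, k=3, n=2
  c=10, k=3, n=3
  c=10, k=4, n=0
  c=11, k=4, n=1
  c=13, k=4, n=2
  c=16, k=4, n=3
  c=20, k=4, n=4
  c=20, k=5, n=0
  c=21, k=5, n=1
  c=23, k=5, n=2
  c=26, k=5, n=3
  c=30, k=5, n=4
  c=35, k=5, n=5
  c=35, k=6, n=0
  c=36, k=6, n=1
  c=38, k=6, n=2
  c=41, k=6, n=3
  c=45, k=6, n=4
  c=50, k=6, n=5
  c=56, k=6, n=6

Final answer: 56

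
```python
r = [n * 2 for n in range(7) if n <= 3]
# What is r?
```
Trace:
  n=0
  n=1
  n=2
  n=3
  n=4
  n=5
  n=6
  r=[0, 2, 4, 6]

Final answer: [0, 2, 4, 6]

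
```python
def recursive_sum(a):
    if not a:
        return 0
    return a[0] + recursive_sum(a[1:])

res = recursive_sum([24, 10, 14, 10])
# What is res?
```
Call trace:
recursive_sum(a=[24, 10, 14, 10])
  recursive_sum(a=[10, 14, 10])
    recursive_sum(a=[14, 10])
      recursive_sum(a=[10])
        recursive_sum(a=[])
        -> return 0
      -> return 10
    -> return 24
  -> return 34
-> return 58

Final answer: 58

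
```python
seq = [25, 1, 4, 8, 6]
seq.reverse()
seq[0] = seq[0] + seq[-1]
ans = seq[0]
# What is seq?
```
Trace:
  seq=[25, 1, 4, 8, 6]
  seq=[6, 8, 4, 1, 25]
  seq=[31, 8, 4, 1, 25]
  seq=[31, 8, 4, 1, 25], ans=31

Final answer: [31, 8, 4, 1, 25]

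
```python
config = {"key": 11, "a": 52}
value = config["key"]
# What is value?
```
Trace:
  config={'key': 11, 'a': 52}
  config={'key': 11, 'a': 52}, value=11

Final answer: 11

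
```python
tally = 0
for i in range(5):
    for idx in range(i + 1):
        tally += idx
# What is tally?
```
Trace:
  tally=0
  tally=0, i=0, idx=0
  tally=0, i=1, idx=0
  tally=1, i=1, idx=1
  tally=1, i=2, idx=0
  tally=2, i=2, idx=1
  tally=4, i=2, idx=2
  tally=4, i=3, idx=0
  tally=5, i=3, idx=1
  tally=7, i=3, idx=2
  tally=10, i=3, idx=3
  tally=10, i=4, idx=0
  tally=11, i=4, idx=1
  tally=13, i=4, idx=2
  tally=16, i=4, idx=3
  tally=20, i=4, idx=4

Final answer: 20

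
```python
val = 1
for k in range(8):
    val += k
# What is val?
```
Trace:
  val=1
  val=1, k=0
  val=2, k=1
  val=4, k=2
  val=7, k=3
  val=11, k=4
  val=16, k=5
  val=22, k=6
  val=29, k=7

Final answer: 29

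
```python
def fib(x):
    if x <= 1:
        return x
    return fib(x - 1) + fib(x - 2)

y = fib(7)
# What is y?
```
Call trace (a repeated sub-call is expanded the first time; later identical calls just restate its return value):
fib(x=7)
  fib(x=6)
    fib(x=5)
      fib(x=4)
        fib(x=3)
          fib(x=2)
            fib(x=1)
            -> return 1
            fib(x=0)
            -> return 0
          -> return 1
          fib(x=1)
          -> return 1
        -> return 2
        fib(x=2) -> return 1  (same call as traced above)
      -> return 3
      fib(x=3) -> return 2  (same call as traced above)
    -> return 5
    fib(x=4) -> return 3  (same call as traced above)
  -> return 8
  fib(x=5) -> return 5  (same call as traced above)
-> return 13

Final answer: 13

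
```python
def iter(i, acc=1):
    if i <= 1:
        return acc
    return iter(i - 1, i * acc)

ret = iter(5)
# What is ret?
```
Call trace:
iter(i=5, acc=1)
  iter(i=4, acc=5)
    iter(i=3, acc=20)
      iter(i=2, acc=60)
        iter(i=1, acc=120)
        -> return 120
      -> return 120
    -> return 120
  -> return 120
-> return 120

Final answer: 120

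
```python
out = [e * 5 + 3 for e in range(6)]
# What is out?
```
Trace:
  e=0
  e=1
  e=2
  e=3
  e=4
  e=5
  out=[3, 8, 13, 18, 23, 28]

Final answer: [3, 8, 13, 18, 23, 28]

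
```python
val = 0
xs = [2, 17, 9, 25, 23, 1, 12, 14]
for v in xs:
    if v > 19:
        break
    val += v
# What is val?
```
Trace:
  val=0
  val=2, v=2
  val=19, v=17
  val=28, v=9
  val=28, v=25

Final answer: 28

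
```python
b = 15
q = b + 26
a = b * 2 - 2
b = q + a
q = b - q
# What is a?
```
Trace:
  b=15
  b=15, q=41
  b=15, q=41, a=28
  b=69, q=41, a=28
  b=69, q=28, a=28

Final answer: 28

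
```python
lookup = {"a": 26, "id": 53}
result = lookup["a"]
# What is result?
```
Trace:
  lookup={'a': 26, 'id': 53}
  lookup={'a': 26, 'id': 53}, result=26

Final answer: 26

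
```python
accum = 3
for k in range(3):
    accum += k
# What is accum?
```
Trace:
  accum=3
  accum=3, k=0
  accum=4, k=1
  accum=6, k=2

Final answer: 6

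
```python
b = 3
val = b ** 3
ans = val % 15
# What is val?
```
Trace:
  b=3
  b=3, val=27
  b=3, val=27, ans=12

Final answer: 27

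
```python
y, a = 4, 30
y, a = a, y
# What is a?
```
Trace:
  y=4, a=30
  y=30, a=4

Final answer: 4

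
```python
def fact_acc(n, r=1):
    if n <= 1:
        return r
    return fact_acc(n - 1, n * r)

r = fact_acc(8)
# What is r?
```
Call trace:
fact_acc(n=8, r=1)
  fact_acc(n=7, r=8)
    fact_acc(n=6, r=56)
      fact_acc(n=5, r=336)
        fact_acc(n=4, r=1680)
          fact_acc(n=3, r=6720)
            fact_acc(n=2, r=20160)
              fact_acc(n=1, r=40320)
              -> return 40320
            -> return 40320
          -> return 40320
        -> return 40320
      -> return 40320
    -> return 40320
  -> return 40320
-> return 40320

Final answer: 40320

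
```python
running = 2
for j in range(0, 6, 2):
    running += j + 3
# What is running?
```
Trace:
  running=2
  running=5, j=0
  running=10, j=2
  running=17, j=4

Final answer: 17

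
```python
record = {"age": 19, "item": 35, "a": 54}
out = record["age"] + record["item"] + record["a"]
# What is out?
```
Trace:
  record={'age': 19, 'item': 35, 'a': 54}
  record={'age': 19, 'item': 35, 'a': 54}, out=108

Final answer: 108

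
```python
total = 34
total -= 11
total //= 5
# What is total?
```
Trace:
  total=34
  total=23
  total=4

Final answer: 4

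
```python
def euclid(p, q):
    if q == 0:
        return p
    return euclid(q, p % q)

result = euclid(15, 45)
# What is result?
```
Call trace:
euclid(p=15, q=45)
  euclid(p=45, q=15)
    euclid(p=15, q=0)
    -> return 15
  -> return 15
-> return 15

Final answer: 15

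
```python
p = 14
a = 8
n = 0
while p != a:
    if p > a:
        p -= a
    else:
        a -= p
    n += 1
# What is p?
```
Trace:
  p=14
  p=14, a=8
  p=14, a=8, n=0
  p=6, a=8, n=1
  p=6, a=2, n=2
  p=4, a=2, n=3
  p=2, a=2, n=4

Final answer: 2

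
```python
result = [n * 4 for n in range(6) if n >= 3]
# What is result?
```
Trace:
  n=0
  n=1
  n=2
  n=3
  n=4
  n=5
  result=[12, 16, 20]

Final answer: [12, 16, 20]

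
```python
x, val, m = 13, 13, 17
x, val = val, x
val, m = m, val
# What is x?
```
Trace:
  x=13, val=13, m=17
  x=13, val=13, m=17
  x=13, val=17, m=13

Final answer: 13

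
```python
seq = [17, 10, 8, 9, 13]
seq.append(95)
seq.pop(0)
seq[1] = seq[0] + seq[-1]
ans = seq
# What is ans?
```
Trace:
  seq=[17, 10, 8, 9, 13]
  seq=[17, 10, 8, 9, 13, 95]
  seq=[10, 8, 9, 13, 95]
  seq=[10, 105, 9, 13, 95]
  seq=[10, 105, 9, 13, 95], ans=[10, 105, 9, 13, 95]

Final answer: [10, 105, 9, 13, 95]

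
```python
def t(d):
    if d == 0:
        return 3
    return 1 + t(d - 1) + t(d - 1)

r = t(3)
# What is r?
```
Call trace (a repeated sub-call is expanded the first time; later identical calls just restate its return value):
t(d=3)
  t(d=2)
    t(d=1)
      t(d=0)
      -> return 3
      t(d=0)
      -> return 3
    -> return 7
    t(d=1) -> return 7  (same call as traced above)
  -> return 15
  t(d=2) -> return 15  (same call as traced above)
-> return 31

Final answer: 31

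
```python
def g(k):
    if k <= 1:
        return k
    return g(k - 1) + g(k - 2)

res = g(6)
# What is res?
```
Call trace (a repeated sub-call is expanded the first time; later identical calls just restate its return value):
g(k=6)
  g(k=5)
    g(k=4)
      g(k=3)
        g(k=2)
          g(k=1)
          -> return 1
          g(k=0)
          -> return 0
        -> return 1
        g(k=1)
        -> return 1
      -> return 2
      g(k=2) -> return 1  (same call as traced above)
    -> return 3
    g(k=3) -> return 2  (same call as traced above)
  -> return 5
  g(k=4) -> return 3  (same call as traced above)
-> return 8

Final answer: 8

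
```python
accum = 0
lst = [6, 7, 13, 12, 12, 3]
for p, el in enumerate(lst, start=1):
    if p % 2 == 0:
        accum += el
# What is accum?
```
Trace:
  accum=0
  accum=0, p=1, el=6
  accum=7, p=2, el=7
  accum=7, p=3, el=13
  accum=19, p=4, el=12
  accum=19, p=5, el=12
  accum=22, p=6, el=3

Final answer: 22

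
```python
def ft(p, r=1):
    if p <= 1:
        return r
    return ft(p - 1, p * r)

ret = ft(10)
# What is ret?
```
Call trace:
ft(p=10, r=1)
  ft(p=9, r=10)
    ft(p=8, r=90)
      ft(p=7, r=720)
        ft(p=6, r=5040)
          ft(p=5, r=30240)
            ft(p=4, r=151200)
              ft(p=3, r=604800)
                ft(p=2, r=1814400)
                  ft(p=1, r=3628800)
                  -> return 3628800
                -> return 3628800
              -> return 3628800
            -> return 3628800
          -> return 3628800
        -> return 3628800
      -> return 3628800
    -> return 3628800
  -> return 3628800
-> return 3628800

Final answer: 3628800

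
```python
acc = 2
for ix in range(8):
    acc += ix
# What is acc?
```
Trace:
  acc=2
  acc=2, ix=0
  acc=3, ix=1
  acc=5, ix=2
  acc=8, ix=3
  acc=12, ix=4
  acc=17, ix=5
  acc=23, ix=6
  acc=30, ix=7

Final answer: 30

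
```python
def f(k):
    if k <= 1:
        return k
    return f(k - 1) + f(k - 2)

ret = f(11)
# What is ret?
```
Call trace (a repeated sub-call is expanded the first time; later identical calls just restate its return value):
f(k=11)
  f(k=10)
    f(k=9)
      f(k=8)
        f(k=7)
          f(k=6)
            f(k=5)
              f(k=4)
                f(k=3)
                  f(k=2)
                    f(k=1)
                    -> return 1
                    f(k=0)
                    -> return 0
                  -> return 1
                  f(k=1)
                  -> return 1
                -> return 2
                f(k=2) -> return 1  (same call as traced above)
              -> return 3
              f(k=3) -> return 2  (same call as traced above)
            -> return 5
            f(k=4) -> return 3  (same call as traced above)
          -> return 8
          f(k=5) -> return 5  (same call as traced above)
        -> return 13
        f(k=6) -> return 8  (same call as traced above)
      -> return 21
      f(k=7) -> return 13  (same call as traced above)
    -> return 34
    f(k=8) -> return 21  (same call as traced above)
  -> return 55
  f(k=9) -> return 34  (same call as traced above)
-> return 89

Final answer: 89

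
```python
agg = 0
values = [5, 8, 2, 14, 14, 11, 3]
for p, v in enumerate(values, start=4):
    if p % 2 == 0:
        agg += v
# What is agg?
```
Trace:
  agg=0
  agg=5, p=4, v=5
  agg=5, p=5, v=8
  agg=7, p=6, v=2
  agg=7, p=7, v=14
  agg=21, p=8, v=14
  agg=21, p=9, v=11
  agg=24, p=10, v=3

Final answer: 24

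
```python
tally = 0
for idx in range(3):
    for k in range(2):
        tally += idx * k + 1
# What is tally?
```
Trace:
  tally=0
  tally=1, idx=0, k=0
  tally=2, idx=0, k=1
  tally=3, idx=1, k=0
  tally=5, idx=1, k=1
  tally=6, idx=2, k=0
  tally=9, idx=2, k=1

Final answer: 9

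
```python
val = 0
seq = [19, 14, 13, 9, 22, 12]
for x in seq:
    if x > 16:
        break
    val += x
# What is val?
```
Trace:
  val=0
  val=0, x=19

Final answer: 0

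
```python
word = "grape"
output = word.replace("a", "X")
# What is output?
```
Trace:
  word='grape'
  word='grape', output='grXpe'

Final answer: 'grXpe'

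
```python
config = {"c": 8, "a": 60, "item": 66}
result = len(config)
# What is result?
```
Trace:
  config={'c': 8, 'a': 60, 'item': 66}
  config={'c': 8, 'a': 60, 'item': 66}, result=3

Final answer: 3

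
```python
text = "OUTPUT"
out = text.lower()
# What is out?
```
Trace:
  text='OUTPUT'
  text='OUTPUT', out='output'

Final answer: 'output'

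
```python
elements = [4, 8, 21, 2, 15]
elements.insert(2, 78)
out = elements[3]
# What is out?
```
Trace:
  elements=[4, 8, 21, 2, 15]
  elements=[4, 8, 78, 21, 2, 15]
  elements=[4, 8, 78, 21, 2, 15], out=21

Final answer: 21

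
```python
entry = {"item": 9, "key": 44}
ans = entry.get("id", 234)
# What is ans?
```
Trace:
  entry={'item': 9, 'key': 44}
  entry={'item': 9, 'key': 44}, ans=234

Final answer: 234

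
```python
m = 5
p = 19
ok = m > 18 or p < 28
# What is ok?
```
Trace:
  m=5
  m=5, p=19
  m=5, p=19, ok=True

Final answer: True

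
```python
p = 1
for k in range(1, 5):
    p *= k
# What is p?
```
Trace:
  p=1
  p=1, k=1
  p=2, k=2
  p=6, k=3
  p=24, k=4

Final answer: 24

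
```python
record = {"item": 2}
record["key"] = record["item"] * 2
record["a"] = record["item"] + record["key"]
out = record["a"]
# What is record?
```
Trace:
  record={'item': 2}
  record={'item': 2, 'key': 4}
  record={'item': 2, 'key': 4, 'a': 6}
  record={'item': 2, 'key': 4, 'a': 6}, out=6

Final answer: {'item': 2, 'key': 4, 'a': 6}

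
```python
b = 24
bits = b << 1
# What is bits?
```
Trace:
  b=24
  b=24, bits=48

Final answer: 48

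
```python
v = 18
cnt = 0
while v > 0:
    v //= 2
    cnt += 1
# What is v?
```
Trace:
  v=18
  v=18, cnt=0
  v=9, cnt=1
  v=4, cnt=2
  v=2, cnt=3
  v=1, cnt=4
  v=0, cnt=5

Final answer: 0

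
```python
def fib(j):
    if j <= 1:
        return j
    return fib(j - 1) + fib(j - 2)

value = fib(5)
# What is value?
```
Call trace (a repeated sub-call is expanded the first time; later identical calls just restate its return value):
fib(j=5)
  fib(j=4)
    fib(j=3)
      fib(j=2)
        fib(j=1)
        -> return 1
        fib(j=0)
        -> return 0
      -> return 1
      fib(j=1)
      -> return 1
    -> return 2
    fib(j=2) -> return 1  (same call as traced above)
  -> return 3
  fib(j=3) -> return 2  (same call as traced above)
-> return 5

Final answer: 5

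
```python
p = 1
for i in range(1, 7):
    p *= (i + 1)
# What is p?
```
Trace:
  p=1
  p=2, i=1
  p=6, i=2
  p=24, i=3
  p=120, i=4
  p=720, i=5
  p=5040, i=6

Final answer: 5040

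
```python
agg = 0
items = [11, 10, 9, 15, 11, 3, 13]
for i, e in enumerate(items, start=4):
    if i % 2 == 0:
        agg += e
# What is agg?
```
Trace:
  agg=0
  agg=11, i=4, e=11
  agg=11, i=5, e=10
  agg=20, i=6, e=9
  agg=20, i=7, e=15
  agg=31, i=8, e=11
  agg=31, i=9, e=3
  agg=44, i=10, e=13

Final answer: 44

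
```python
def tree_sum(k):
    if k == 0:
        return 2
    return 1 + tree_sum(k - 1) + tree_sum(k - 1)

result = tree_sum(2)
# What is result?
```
Call trace (a repeated sub-call is expanded the first time; later identical calls just restate its return value):
tree_sum(k=2)
  tree_sum(k=1)
    tree_sum(k=0)
    -> return 2
    tree_sum(k=0)
    -> return 2
  -> return 5
  tree_sum(k=1) -> return 5  (same call as traced above)
-> return 11

Final answer: 11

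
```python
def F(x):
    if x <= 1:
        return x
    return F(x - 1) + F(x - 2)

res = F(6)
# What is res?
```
Call trace (a repeated sub-call is expanded the first time; later identical calls just restate its return value):
F(x=6)
  F(x=5)
    F(x=4)
      F(x=3)
        F(x=2)
          F(x=1)
          -> return 1
          F(x=0)
          -> return 0
        -> return 1
        F(x=1)
        -> return 1
      -> return 2
      F(x=2) -> return 1  (same call as traced above)
    -> return 3
    F(x=3) -> return 2  (same call as traced above)
  -> return 5
  F(x=4) -> return 3  (same call as traced above)
-> return 8

Final answer: 8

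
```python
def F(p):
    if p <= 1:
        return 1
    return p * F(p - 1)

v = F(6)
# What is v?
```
Call trace:
F(p=6)
  F(p=5)
    F(p=4)
      F(p=3)
        F(p=2)
          F(p=1)
          -> return 1
        -> return 2
      -> return 6
    -> return 24
  -> return 120
-> return 720

Final answer: 720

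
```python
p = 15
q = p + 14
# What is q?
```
Trace:
  p=15
  p=15, q=29

Final answer: 29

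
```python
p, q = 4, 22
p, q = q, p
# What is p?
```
Trace:
  p=4, q=22
  p=22, q=4

Final answer: 22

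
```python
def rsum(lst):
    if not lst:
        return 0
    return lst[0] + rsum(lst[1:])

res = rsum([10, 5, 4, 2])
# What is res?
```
Call trace:
rsum(lst=[10, 5, 4, 2])
  rsum(lst=[5, 4, 2])
    rsum(lst=[4, 2])
      rsum(lst=[2])
        rsum(lst=[])
        -> return 0
      -> return 2
    -> return 6
  -> return 11
-> return 21

Final answer: 21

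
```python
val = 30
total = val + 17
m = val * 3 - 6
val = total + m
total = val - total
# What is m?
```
Trace:
  val=30
  val=30, total=47
  val=30, total=47, m=84
  val=131, total=47, m=84
  val=131, total=84, m=84

Final answer: 84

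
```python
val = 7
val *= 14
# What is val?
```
Trace:
  val=7
  val=98

Final answer: 98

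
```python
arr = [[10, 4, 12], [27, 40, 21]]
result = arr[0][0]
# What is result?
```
Trace:
  arr=[[10, 4, 12], [27, 40, 21]]
  arr=[[10, 4, 12], [27, 40, 21]], result=10

Final answer: 10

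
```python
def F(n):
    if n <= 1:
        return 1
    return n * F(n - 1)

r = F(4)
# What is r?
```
Call trace:
F(n=4)
  F(n=3)
    F(n=2)
      F(n=1)
      -> return 1
    -> return 2
  -> return 6
-> return 24

Final answer: 24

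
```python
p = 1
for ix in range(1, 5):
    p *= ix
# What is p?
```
Trace:
  p=1
  p=1, ix=1
  p=2, ix=2
  p=6, ix=3
  p=24, ix=4

Final answer: 24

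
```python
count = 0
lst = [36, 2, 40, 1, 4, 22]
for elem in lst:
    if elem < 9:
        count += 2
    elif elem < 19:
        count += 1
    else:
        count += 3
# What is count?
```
Trace:
  count=0
  count=3, elem=36
  count=5, elem=2
  count=8, elem=40
  count=10, elem=1
  count=12, elem=4
  count=15, elem=22

Final answer: 15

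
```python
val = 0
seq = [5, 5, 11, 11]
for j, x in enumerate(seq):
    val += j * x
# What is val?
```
Trace:
  val=0
  val=0, j=0, x=5
  val=5, j=1, x=5
  val=27, j=2, x=11
  val=60, j=3, x=11

Final answer: 60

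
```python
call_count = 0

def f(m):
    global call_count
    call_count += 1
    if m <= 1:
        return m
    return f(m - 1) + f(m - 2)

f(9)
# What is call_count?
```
Call trace (a repeated sub-call is expanded the first time; later identical calls just restate its return value):
f(m=9)
  f(m=8)
    f(m=7)
      f(m=6)
        f(m=5)
          f(m=4)
            f(m=3)
              f(m=2)
                f(m=1)
                -> return 1
                f(m=0)
                -> return 0
              -> return 1
              f(m=1)
              -> return 1
            -> return 2
            f(m=2) -> return 1  (same call as traced above)
          -> return 3
          f(m=3) -> return 2  (same call as traced above)
        -> return 5
        f(m=4) -> return 3  (same call as traced above)
      -> return 8
      f(m=5) -> return 5  (same call as traced above)
    -> return 13
    f(m=6) -> return 8  (same call as traced above)
  -> return 21
  f(m=7) -> return 13  (same call as traced above)
-> return 34

call_count is incremented once per call, so count the calls in each subtree. Let C(m) = number of calls made by f(m).
C(0) = C(1) = 1 (base case, no recursion); C(m) = 1 + C(m - 1) + C(m - 2) otherwise.
C(2) = 1 + C(1) + C(0) = 1 + 1 + 1 = 3
C(3) = 1 + C(2) + C(1) = 1 + 3 + 1 = 5
C(4) = 1 + C(3) + C(2) = 1 + 5 + 3 = 9
C(5) = 1 + C(4) + C(3) = 1 + 9 + 5 = 15
C(6) = 1 + C(5) + C(4) = 1 + 15 + 9 = 25
C(7) = 1 + C(6) + C(5) = 1 + 25 + 15 = 41
C(8) = 1 + C(7) + C(6) = 1 + 41 + 25 = 67
C(9) = 1 + C(8) + C(7) = 1 + 67 + 41 = 109
call_count = C(9) = 109

Final answer: 109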